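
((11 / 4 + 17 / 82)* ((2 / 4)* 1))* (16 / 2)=485 / 41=11.83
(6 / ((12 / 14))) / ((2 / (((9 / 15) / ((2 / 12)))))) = 63 / 5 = 12.60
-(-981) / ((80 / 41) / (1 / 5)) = 40221 / 400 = 100.55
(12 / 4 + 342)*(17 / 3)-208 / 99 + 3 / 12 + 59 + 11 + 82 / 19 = 15254645 / 7524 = 2027.46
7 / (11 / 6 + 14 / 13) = 546 / 227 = 2.41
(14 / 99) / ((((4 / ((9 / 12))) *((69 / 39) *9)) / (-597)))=-18109 / 18216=-0.99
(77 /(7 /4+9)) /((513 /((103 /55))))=2884 /110295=0.03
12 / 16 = 3 / 4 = 0.75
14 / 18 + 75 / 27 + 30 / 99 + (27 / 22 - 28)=-4537 / 198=-22.91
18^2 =324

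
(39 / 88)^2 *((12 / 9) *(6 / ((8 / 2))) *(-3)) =-4563 / 3872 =-1.18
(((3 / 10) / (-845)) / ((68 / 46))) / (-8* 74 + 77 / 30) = 207 / 508032590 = 0.00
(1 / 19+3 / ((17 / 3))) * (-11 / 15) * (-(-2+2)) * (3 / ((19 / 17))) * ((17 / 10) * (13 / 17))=0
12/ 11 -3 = -21/ 11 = -1.91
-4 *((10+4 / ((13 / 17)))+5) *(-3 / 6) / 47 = 526 / 611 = 0.86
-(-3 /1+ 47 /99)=250 /99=2.53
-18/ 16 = -9/ 8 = -1.12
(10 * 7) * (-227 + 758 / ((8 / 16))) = 90230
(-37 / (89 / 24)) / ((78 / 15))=-2220 / 1157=-1.92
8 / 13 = 0.62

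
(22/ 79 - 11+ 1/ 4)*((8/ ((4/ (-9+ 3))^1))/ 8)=15.71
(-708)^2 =501264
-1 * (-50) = 50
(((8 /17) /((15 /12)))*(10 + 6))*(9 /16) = 288 /85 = 3.39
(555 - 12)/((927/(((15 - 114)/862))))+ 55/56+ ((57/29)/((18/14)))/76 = 202220791/216282696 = 0.93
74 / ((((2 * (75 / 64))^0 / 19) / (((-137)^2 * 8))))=211113712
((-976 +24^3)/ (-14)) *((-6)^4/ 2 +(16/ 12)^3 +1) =-112978888/ 189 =-597771.89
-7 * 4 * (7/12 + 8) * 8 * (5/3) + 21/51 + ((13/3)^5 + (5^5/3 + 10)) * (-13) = -151769267/4131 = -36739.11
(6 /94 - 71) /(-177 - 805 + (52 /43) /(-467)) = 33475027 /463410459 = 0.07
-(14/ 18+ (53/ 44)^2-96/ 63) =-85975/ 121968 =-0.70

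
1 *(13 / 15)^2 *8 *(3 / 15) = 1352 / 1125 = 1.20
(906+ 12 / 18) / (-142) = -1360 / 213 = -6.38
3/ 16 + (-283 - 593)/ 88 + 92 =14473/ 176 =82.23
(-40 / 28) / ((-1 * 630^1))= 1 / 441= 0.00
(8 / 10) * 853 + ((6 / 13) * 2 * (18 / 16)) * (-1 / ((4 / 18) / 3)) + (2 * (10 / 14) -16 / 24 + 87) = 4128539 / 5460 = 756.14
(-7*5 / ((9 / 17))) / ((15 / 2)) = -238 / 27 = -8.81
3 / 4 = 0.75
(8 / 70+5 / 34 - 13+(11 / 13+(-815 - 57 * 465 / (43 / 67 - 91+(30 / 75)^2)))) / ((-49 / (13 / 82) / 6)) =934380627723 / 90298312055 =10.35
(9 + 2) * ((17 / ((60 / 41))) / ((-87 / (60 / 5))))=-7667 / 435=-17.63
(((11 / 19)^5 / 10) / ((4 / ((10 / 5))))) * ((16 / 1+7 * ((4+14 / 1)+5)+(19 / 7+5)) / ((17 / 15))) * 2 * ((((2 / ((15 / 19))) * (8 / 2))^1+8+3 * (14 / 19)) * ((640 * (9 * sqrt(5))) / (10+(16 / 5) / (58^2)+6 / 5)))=48739087596637152 * sqrt(5) / 4394790973615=24798.43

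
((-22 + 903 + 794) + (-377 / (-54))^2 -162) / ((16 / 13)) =59202481 / 46656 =1268.91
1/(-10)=-1/10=-0.10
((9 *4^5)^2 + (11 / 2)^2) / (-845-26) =-339738745 / 3484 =-97513.99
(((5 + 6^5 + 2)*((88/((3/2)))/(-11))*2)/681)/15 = -249056/30645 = -8.13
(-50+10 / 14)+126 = 537 / 7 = 76.71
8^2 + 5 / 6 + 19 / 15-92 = -25.90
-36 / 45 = -4 / 5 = -0.80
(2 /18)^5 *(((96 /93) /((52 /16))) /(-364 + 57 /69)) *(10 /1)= -29440 /198774227691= -0.00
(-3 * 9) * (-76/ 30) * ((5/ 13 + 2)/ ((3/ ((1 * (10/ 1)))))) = 7068/ 13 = 543.69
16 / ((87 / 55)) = 880 / 87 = 10.11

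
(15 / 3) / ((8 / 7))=35 / 8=4.38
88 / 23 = 3.83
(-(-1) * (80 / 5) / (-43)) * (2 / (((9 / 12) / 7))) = -896 / 129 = -6.95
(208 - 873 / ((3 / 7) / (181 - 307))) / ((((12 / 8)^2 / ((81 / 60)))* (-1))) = -154122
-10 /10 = -1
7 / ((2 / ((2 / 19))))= 7 / 19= 0.37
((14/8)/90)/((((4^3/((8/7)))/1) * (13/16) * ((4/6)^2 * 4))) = 1/4160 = 0.00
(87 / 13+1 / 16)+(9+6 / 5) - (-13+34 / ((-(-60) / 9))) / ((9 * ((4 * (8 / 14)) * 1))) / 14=127163 / 7488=16.98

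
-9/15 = -3/5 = -0.60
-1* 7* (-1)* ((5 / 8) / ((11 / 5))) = 175 / 88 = 1.99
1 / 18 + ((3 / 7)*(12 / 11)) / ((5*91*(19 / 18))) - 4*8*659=-252675106031 / 11981970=-21087.94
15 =15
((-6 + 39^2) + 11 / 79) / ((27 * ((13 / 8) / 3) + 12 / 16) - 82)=-957568 / 42107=-22.74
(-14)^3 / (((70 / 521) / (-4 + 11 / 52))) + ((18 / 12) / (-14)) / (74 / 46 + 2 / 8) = 2006654492 / 25935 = 77372.45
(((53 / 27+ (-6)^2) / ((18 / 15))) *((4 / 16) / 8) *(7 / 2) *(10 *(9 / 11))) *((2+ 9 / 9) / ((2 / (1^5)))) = 179375 / 4224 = 42.47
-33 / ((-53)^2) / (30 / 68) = -374 / 14045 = -0.03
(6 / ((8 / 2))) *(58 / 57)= 29 / 19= 1.53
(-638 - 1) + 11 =-628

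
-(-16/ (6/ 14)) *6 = 224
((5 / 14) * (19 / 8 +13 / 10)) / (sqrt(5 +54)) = 21 * sqrt(59) / 944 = 0.17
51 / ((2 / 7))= 178.50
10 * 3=30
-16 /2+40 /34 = -116 /17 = -6.82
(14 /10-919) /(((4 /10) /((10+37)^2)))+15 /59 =-298979299 /59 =-5067445.75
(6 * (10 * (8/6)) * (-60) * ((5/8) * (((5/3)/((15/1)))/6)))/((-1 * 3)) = 18.52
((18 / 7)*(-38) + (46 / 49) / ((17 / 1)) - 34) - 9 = -117169 / 833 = -140.66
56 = 56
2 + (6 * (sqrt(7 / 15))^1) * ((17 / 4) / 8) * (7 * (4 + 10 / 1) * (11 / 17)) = 140.08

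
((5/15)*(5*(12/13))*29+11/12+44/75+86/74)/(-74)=-6822631/10678200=-0.64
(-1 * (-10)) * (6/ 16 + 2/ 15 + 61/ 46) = 5063/ 276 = 18.34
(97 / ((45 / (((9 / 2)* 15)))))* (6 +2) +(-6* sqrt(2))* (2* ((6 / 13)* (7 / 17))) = 1164 - 504* sqrt(2) / 221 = 1160.77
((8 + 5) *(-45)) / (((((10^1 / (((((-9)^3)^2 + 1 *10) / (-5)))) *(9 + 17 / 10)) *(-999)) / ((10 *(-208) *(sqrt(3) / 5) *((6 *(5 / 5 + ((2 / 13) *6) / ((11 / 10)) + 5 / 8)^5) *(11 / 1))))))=94610341030284671683649 *sqrt(3) / 65201300809216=2513292151.42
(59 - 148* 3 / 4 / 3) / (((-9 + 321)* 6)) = 11 / 936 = 0.01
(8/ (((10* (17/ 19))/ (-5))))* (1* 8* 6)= -3648/ 17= -214.59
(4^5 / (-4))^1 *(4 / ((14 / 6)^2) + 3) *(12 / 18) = -31232 / 49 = -637.39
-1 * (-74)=74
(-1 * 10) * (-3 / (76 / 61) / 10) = 183 / 76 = 2.41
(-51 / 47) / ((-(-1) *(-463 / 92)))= 0.22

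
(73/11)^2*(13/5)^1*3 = 207831/605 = 343.52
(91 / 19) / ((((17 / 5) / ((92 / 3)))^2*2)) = 9627800 / 49419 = 194.82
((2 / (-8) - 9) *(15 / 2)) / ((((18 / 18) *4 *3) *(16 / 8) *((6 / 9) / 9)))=-4995 / 128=-39.02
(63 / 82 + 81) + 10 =7525 / 82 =91.77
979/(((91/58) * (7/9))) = 511038/637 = 802.26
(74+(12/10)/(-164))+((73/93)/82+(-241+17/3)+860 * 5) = 26301241/6355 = 4138.67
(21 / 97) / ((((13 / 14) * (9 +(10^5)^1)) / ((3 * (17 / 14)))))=0.00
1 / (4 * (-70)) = -1 / 280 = -0.00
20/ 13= 1.54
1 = 1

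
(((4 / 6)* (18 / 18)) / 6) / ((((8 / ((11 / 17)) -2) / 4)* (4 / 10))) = 55 / 513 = 0.11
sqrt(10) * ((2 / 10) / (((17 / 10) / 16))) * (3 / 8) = 12 * sqrt(10) / 17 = 2.23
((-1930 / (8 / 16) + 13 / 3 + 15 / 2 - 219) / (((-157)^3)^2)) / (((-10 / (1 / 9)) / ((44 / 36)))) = 268433 / 72783709100842140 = 0.00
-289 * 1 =-289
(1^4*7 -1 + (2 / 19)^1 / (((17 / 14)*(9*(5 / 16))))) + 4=10.03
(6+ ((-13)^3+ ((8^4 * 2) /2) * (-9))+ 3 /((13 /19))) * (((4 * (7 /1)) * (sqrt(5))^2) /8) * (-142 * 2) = 2523060260 /13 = 194081558.46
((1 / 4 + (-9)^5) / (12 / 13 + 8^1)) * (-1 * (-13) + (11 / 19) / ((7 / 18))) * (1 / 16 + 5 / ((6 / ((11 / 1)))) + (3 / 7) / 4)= -18561381004465 / 20735232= -895161.48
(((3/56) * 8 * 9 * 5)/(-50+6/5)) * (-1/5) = 0.08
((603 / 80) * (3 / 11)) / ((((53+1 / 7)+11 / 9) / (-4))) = -113967 / 753500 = -0.15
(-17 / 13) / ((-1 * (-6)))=-17 / 78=-0.22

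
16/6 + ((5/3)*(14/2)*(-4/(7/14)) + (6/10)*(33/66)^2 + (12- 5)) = -5011/60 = -83.52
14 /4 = 7 /2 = 3.50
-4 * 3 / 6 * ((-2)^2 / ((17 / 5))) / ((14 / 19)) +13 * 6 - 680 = -72018 / 119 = -605.19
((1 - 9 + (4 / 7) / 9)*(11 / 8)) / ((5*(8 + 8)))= -275 / 2016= -0.14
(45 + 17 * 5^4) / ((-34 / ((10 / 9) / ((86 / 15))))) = -133375 / 2193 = -60.82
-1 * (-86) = 86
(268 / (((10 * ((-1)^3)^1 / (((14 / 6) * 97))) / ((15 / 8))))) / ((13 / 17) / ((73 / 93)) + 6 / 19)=-1072679447 / 121668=-8816.45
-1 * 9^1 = -9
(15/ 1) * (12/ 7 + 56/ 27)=3580/ 63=56.83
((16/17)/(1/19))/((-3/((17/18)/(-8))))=19/27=0.70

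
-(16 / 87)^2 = -256 / 7569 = -0.03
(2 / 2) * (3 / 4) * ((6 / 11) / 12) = 3 / 88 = 0.03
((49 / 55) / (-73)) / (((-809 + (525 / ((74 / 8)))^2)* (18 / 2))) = -67081 / 119335078665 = -0.00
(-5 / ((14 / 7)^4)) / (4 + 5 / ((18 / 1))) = -45 / 616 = -0.07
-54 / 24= -9 / 4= -2.25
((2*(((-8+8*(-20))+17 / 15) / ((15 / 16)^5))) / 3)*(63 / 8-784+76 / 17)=13771857461248 / 116184375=118534.51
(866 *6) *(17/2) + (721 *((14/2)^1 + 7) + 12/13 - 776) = 695304/13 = 53484.92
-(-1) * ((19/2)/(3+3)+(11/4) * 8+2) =307/12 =25.58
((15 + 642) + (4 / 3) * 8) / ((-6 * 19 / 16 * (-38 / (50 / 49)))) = 400600 / 159201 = 2.52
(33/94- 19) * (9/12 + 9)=-181.83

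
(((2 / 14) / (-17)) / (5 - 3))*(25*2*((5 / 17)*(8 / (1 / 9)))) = -9000 / 2023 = -4.45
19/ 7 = 2.71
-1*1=-1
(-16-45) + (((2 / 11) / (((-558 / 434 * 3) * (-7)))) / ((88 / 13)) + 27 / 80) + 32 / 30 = -15575707 / 261360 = -59.59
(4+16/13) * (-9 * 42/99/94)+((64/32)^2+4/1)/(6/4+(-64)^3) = -15931628/74972755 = -0.21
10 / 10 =1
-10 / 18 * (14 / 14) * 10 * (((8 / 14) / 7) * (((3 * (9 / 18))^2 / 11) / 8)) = -25 / 2156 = -0.01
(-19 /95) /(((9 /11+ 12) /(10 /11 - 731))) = 2677 /235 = 11.39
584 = 584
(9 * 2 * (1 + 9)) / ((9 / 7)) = 140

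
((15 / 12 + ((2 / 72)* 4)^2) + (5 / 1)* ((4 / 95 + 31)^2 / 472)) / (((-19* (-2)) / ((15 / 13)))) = 60887507 / 174822192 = 0.35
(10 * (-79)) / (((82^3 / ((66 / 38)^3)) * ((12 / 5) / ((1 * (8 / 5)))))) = -4731705 / 945458278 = -0.01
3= 3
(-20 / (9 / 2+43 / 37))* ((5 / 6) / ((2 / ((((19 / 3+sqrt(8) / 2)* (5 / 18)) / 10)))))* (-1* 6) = 925* sqrt(2) / 3771+17575 / 11313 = 1.90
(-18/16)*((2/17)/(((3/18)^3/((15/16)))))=-3645/136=-26.80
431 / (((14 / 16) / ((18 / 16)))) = 3879 / 7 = 554.14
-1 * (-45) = 45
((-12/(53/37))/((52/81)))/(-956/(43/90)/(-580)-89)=11211777/73503209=0.15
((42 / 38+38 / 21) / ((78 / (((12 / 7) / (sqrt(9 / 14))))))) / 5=2326 * sqrt(14) / 544635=0.02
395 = 395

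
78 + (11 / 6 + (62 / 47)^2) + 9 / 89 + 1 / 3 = 96737063 / 1179606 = 82.01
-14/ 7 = -2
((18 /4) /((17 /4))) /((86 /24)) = 216 /731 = 0.30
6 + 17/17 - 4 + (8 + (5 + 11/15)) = 251/15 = 16.73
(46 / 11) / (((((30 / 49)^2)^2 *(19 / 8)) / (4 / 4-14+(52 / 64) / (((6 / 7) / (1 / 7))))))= -1723675499 / 10692000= -161.21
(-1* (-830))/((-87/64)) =-53120/87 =-610.57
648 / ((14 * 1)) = 324 / 7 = 46.29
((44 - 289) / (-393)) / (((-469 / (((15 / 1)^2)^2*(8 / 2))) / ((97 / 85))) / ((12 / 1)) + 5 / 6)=3849930000 / 5145290537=0.75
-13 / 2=-6.50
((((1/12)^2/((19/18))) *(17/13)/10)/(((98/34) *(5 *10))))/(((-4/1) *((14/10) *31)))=-289/8404323200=-0.00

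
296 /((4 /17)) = 1258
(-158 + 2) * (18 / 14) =-1404 / 7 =-200.57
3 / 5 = 0.60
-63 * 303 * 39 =-744471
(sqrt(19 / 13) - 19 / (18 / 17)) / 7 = -323 / 126 + sqrt(247) / 91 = -2.39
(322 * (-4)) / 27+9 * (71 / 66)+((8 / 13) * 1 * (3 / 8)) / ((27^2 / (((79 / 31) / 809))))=-66269876417 / 1742940342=-38.02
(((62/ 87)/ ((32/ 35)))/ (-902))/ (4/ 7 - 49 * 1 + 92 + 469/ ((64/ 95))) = -3038/ 2600667597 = -0.00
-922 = -922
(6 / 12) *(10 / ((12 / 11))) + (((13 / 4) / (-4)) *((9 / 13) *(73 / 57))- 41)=-33869 / 912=-37.14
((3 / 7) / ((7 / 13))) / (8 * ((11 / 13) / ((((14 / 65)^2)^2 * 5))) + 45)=0.00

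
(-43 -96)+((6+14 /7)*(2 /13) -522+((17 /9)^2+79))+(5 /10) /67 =-81443209 /141102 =-577.19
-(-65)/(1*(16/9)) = 585/16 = 36.56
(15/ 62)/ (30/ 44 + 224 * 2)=165/ 306001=0.00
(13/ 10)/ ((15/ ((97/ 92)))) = 1261/ 13800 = 0.09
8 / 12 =2 / 3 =0.67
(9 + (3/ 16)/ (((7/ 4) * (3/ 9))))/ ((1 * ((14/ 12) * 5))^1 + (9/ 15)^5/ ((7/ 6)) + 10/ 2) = 2446875/ 2861246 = 0.86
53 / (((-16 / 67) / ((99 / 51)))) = -117183 / 272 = -430.82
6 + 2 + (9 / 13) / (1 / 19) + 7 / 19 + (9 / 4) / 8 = 172335 / 7904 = 21.80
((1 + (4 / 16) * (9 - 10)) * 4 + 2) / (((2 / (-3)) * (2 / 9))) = -135 / 4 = -33.75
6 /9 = 2 /3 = 0.67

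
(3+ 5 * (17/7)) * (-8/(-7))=848/49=17.31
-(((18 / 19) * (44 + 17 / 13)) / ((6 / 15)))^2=-1946025 / 169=-11514.94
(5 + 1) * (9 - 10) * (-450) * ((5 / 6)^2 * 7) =13125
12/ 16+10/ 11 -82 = -80.34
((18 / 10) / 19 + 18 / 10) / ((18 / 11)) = 22 / 19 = 1.16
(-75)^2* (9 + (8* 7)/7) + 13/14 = 1338763/14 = 95625.93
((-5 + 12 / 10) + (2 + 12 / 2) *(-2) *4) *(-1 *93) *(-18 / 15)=-189162 / 25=-7566.48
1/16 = 0.06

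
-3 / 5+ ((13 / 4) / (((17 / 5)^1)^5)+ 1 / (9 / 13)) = 0.85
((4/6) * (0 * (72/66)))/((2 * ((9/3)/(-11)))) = 0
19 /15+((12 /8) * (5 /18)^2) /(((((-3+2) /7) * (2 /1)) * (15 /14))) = 2879 /3240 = 0.89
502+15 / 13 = 6541 / 13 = 503.15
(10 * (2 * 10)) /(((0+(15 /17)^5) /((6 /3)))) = 22717712 /30375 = 747.91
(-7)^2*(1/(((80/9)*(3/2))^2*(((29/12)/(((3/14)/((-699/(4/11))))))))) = -189/14865400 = -0.00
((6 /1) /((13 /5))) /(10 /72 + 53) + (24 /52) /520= 286539 /6465940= 0.04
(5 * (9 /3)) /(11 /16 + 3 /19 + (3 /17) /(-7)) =542640 /29671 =18.29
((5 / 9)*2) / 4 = 5 / 18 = 0.28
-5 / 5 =-1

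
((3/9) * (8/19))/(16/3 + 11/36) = 96/3857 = 0.02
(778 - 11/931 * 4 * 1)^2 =524572827076/866761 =605210.46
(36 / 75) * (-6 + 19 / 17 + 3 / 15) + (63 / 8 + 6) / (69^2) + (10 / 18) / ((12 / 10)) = -432604739 / 242811000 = -1.78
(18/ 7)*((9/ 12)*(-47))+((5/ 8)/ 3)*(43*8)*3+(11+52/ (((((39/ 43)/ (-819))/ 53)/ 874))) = -30451339753/ 14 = -2175095696.64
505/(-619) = -505/619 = -0.82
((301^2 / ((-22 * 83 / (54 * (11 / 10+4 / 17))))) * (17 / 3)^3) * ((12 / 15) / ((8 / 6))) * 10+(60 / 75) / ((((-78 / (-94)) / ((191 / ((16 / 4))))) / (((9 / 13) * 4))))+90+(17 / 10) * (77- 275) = -602709295902 / 154297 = -3906163.41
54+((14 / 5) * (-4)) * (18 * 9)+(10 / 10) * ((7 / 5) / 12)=-105617 / 60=-1760.28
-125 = -125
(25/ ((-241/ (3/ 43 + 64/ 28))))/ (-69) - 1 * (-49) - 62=-65051552/ 5005329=-13.00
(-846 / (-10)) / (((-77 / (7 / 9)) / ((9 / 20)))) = -423 / 1100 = -0.38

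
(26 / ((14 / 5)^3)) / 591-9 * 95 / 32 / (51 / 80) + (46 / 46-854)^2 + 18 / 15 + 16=50146870037279 / 68922420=727584.29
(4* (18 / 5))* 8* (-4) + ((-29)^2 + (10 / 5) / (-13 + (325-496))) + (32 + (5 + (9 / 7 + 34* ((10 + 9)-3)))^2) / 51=7263199733 / 1149540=6318.35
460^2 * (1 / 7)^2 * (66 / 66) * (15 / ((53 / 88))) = 279312000 / 2597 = 107551.79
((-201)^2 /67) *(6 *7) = 25326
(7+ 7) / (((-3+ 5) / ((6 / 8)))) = 21 / 4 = 5.25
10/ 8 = 5/ 4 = 1.25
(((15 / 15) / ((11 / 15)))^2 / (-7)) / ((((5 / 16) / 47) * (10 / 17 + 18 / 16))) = -4602240 / 197351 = -23.32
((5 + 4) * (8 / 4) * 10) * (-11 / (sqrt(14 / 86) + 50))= -1419000 / 35831 + 660 * sqrt(301) / 35831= -39.28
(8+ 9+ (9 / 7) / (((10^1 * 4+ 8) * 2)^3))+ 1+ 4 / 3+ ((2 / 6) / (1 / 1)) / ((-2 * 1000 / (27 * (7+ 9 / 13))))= 287733099 / 14909440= 19.30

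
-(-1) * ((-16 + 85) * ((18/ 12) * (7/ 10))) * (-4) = -1449/ 5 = -289.80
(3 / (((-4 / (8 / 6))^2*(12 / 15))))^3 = 125 / 1728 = 0.07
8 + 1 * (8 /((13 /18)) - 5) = 183 /13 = 14.08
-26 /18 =-13 /9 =-1.44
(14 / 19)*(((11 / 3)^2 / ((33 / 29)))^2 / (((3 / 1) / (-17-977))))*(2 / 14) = -202300868 / 41553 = -4868.50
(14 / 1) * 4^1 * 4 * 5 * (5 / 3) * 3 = 5600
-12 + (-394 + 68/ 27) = -10894/ 27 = -403.48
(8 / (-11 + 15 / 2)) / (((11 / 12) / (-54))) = 10368 / 77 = 134.65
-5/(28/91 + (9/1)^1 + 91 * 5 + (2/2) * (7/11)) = -0.01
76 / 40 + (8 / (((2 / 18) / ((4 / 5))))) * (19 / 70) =6137 / 350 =17.53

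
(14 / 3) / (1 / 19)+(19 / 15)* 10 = 304 / 3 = 101.33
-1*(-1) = 1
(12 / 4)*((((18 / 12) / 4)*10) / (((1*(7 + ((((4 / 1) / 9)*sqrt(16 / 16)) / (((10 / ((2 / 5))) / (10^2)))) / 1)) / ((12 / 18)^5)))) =0.17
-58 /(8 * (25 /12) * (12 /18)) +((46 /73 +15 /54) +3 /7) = -446507 /114975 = -3.88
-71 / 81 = -0.88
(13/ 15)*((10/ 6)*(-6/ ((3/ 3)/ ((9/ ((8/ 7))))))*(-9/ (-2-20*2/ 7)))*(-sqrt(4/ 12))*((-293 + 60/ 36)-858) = -274547*sqrt(3)/ 9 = -52836.59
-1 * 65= -65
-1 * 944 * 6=-5664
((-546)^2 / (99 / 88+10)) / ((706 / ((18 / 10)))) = 10732176 / 157085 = 68.32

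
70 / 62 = 35 / 31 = 1.13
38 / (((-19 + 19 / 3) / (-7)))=21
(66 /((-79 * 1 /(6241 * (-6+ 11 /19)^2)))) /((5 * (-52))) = 27657663 /46930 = 589.34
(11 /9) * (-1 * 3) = -11 /3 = -3.67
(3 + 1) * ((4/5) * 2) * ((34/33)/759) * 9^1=1088/13915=0.08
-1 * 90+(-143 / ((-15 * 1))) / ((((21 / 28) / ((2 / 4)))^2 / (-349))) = -1568.73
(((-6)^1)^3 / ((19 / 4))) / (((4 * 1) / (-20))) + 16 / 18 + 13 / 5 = 197383 / 855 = 230.86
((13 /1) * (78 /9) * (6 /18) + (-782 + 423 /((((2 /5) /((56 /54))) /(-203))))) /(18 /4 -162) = 804124 /567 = 1418.21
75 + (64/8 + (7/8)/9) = 5983/72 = 83.10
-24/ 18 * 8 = -32/ 3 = -10.67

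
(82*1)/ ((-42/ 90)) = -1230/ 7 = -175.71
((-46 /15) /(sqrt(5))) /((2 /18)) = -138 * sqrt(5) /25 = -12.34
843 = 843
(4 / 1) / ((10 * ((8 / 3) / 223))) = 33.45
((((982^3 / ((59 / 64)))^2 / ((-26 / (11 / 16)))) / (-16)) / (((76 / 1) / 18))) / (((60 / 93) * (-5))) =-2752110169720038363456 / 21495175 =-128033857352640.23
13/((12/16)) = 52/3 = 17.33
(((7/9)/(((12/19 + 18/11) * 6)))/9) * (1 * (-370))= -270655/115182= -2.35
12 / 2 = 6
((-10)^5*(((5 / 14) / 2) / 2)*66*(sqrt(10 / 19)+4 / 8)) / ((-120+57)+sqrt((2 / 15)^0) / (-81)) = 3796875 / 812+3796875*sqrt(190) / 7714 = 11460.54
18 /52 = 9 /26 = 0.35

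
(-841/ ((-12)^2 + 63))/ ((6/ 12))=-1682/ 207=-8.13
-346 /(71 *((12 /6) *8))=-173 /568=-0.30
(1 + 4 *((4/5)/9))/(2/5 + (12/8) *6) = 61/423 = 0.14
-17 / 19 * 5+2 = -47 / 19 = -2.47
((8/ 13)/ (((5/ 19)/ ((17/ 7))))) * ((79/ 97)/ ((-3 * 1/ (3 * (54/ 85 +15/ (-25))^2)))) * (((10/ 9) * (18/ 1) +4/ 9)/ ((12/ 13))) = -552368/ 4328625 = -0.13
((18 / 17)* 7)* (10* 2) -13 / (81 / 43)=194617 / 1377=141.33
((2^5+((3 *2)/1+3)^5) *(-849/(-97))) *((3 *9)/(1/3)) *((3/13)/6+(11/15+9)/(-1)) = -5120660337903/12610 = -406079328.94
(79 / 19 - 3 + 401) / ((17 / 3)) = 22923 / 323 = 70.97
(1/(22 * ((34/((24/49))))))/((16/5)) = 15/73304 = 0.00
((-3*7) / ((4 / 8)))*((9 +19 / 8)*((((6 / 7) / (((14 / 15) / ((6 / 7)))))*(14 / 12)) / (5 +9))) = -1755 / 56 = -31.34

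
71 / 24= 2.96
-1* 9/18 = -1/2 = -0.50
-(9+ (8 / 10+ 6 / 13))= -667 / 65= -10.26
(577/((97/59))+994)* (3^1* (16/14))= 3131064/679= 4611.29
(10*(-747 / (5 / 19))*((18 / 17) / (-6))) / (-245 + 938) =9462 / 1309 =7.23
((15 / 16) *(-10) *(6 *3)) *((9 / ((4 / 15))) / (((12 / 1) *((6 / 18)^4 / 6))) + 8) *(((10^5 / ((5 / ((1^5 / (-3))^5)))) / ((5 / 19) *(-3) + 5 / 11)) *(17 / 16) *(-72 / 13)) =122123271875 / 364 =335503494.16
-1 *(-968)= 968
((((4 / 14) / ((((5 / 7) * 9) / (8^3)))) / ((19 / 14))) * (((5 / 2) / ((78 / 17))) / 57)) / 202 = 30464 / 38393433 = 0.00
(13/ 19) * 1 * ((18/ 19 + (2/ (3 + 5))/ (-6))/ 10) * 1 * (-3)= -5369/ 28880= -0.19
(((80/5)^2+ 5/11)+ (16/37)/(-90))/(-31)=-4696877/567765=-8.27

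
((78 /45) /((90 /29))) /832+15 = 648029 /43200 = 15.00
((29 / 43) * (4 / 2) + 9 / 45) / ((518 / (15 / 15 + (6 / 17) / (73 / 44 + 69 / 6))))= 30321 / 9875810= 0.00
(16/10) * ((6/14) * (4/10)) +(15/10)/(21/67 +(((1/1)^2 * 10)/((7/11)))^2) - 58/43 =-1.07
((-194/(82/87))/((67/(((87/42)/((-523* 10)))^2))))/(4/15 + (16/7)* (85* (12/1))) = -0.00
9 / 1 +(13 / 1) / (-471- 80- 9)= 5027 / 560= 8.98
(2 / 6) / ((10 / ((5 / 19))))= 1 / 114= 0.01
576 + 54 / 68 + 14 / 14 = 19645 / 34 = 577.79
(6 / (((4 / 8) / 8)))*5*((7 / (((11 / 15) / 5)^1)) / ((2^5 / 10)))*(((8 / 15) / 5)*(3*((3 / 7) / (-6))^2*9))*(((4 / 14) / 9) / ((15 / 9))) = 2.00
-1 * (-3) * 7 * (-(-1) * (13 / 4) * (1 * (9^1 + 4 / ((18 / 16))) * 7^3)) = 3527069 / 12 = 293922.42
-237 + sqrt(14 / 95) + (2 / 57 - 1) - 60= -16984 / 57 + sqrt(1330) / 95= -297.58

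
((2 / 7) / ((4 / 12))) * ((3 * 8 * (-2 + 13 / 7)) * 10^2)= -14400 / 49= -293.88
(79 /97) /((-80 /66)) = -2607 /3880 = -0.67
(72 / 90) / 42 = 2 / 105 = 0.02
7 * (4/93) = 28/93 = 0.30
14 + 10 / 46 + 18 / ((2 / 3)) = 948 / 23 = 41.22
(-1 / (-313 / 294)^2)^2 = 7471182096 / 9597924961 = 0.78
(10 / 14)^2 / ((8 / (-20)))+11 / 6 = 82 / 147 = 0.56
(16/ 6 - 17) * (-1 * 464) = 19952/ 3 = 6650.67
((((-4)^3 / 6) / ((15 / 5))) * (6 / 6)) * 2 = -64 / 9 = -7.11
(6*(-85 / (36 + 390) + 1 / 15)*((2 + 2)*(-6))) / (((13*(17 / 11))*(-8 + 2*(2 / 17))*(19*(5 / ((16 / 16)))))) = -566 / 438425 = -0.00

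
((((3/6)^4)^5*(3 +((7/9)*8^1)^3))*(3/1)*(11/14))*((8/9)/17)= 115049/4013162496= 0.00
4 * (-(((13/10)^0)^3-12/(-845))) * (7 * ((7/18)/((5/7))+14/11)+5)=-30068702/418275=-71.89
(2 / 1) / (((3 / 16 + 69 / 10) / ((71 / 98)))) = 5680 / 27783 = 0.20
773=773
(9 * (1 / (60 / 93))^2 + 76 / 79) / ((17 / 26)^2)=120610399 / 2283100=52.83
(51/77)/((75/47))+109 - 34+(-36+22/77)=76424/1925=39.70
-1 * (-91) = 91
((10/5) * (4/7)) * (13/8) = 13/7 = 1.86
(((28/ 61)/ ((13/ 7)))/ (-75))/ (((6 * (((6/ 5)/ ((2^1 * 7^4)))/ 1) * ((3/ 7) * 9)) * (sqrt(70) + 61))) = -1647086/ 173002635 + 1647086 * sqrt(70)/ 10553160735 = -0.01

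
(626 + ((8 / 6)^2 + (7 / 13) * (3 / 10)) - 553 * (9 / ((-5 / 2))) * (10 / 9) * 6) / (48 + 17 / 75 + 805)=81314645 / 4991376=16.29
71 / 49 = 1.45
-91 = -91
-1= -1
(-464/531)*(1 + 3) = -3.50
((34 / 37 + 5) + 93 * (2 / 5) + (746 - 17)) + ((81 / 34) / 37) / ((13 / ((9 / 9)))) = 63136569 / 81770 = 772.12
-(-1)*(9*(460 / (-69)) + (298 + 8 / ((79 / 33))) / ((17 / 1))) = -56774 / 1343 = -42.27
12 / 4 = 3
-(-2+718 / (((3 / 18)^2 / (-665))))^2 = -295459039522084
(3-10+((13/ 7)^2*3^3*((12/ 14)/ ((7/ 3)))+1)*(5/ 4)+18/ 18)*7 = 365051/ 1372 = 266.07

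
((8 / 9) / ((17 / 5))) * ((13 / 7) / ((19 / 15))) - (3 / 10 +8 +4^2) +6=-1215289 / 67830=-17.92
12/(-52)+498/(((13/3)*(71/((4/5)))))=4911/4615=1.06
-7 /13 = -0.54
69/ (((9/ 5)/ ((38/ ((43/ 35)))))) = 152950/ 129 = 1185.66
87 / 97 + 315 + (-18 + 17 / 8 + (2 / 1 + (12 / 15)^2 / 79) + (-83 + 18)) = 363272191 / 1532600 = 237.03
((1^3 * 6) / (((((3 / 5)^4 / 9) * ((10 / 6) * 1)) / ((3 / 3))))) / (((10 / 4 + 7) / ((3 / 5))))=300 / 19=15.79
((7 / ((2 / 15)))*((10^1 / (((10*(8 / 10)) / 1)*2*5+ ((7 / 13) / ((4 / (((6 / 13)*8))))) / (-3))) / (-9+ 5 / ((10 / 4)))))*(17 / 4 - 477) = 23968425 / 53968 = 444.12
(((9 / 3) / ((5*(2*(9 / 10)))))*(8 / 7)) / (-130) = -4 / 1365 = -0.00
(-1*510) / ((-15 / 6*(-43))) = -204 / 43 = -4.74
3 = 3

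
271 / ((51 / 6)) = 31.88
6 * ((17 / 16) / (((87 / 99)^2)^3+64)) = 65864866419 / 665990186696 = 0.10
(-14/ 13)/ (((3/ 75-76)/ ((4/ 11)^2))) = 5600/ 2987127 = 0.00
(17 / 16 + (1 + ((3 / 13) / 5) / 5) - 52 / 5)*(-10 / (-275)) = -3937 / 13000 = -0.30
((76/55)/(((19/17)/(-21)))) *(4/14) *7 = -51.93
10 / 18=5 / 9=0.56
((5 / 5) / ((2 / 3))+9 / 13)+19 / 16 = 703 / 208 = 3.38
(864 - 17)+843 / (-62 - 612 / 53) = 3256927 / 3898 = 835.54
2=2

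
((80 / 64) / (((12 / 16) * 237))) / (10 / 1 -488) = -5 / 339858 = -0.00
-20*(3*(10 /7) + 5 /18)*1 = -5750 /63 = -91.27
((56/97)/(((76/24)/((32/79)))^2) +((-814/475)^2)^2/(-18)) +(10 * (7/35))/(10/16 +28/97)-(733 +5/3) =-144132486290629893483644/196647803564248828125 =-732.95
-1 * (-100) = 100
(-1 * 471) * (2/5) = -942/5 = -188.40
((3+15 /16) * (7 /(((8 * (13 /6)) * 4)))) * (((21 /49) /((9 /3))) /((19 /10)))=945 /31616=0.03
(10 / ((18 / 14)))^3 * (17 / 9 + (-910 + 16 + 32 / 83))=-228478817000 / 544563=-419563.61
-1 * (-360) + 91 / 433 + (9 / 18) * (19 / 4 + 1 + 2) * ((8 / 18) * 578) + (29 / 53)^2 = 1355.95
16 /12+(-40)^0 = 7 /3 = 2.33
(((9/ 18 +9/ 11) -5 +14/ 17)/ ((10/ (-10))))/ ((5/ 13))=13897/ 1870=7.43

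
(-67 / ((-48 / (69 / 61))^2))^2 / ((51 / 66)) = 13818268739 / 7712908804096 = 0.00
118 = 118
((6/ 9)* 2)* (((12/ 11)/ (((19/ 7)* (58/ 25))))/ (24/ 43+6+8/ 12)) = 45150/ 1412213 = 0.03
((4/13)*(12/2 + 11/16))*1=107/52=2.06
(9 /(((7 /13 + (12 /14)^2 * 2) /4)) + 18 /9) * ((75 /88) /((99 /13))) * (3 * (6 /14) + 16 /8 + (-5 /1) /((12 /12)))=-4142125 /1083313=-3.82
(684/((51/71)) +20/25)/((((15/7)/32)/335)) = 1215768064/255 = 4767717.90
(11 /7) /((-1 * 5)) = -11 /35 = -0.31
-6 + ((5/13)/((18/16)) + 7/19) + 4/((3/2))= -5831/2223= -2.62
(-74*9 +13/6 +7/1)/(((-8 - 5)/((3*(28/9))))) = 55174/117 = 471.57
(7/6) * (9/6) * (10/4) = 35/8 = 4.38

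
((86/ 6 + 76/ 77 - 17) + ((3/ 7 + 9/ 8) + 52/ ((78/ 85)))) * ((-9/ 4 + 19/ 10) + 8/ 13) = 2403201/ 160160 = 15.01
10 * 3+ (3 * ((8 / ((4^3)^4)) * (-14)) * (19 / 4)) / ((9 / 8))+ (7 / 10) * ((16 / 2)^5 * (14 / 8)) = 315916025191 / 7864320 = 40170.80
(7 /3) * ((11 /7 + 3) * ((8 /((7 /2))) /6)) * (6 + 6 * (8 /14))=5632 /147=38.31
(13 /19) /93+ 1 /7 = 1858 /12369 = 0.15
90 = 90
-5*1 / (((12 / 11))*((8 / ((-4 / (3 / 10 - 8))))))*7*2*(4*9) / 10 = -15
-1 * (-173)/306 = 173/306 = 0.57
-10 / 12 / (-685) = 1 / 822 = 0.00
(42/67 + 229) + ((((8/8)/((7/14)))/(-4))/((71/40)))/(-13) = 14201695/61841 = 229.65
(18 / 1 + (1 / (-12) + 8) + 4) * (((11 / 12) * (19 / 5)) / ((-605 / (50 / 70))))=-6821 / 55440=-0.12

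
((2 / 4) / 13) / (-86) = -1 / 2236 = -0.00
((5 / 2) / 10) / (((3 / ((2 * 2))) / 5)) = 1.67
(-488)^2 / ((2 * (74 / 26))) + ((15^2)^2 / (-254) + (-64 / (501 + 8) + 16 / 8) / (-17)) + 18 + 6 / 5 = 16937469788399 / 406604470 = 41655.89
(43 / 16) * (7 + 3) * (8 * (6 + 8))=3010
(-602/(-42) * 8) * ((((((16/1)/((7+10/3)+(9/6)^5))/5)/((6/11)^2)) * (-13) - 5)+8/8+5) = -60381976/77445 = -779.68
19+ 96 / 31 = 685 / 31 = 22.10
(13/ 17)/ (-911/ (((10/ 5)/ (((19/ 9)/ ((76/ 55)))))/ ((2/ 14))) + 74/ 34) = -6552/ 833137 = -0.01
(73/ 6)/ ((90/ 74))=2701/ 270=10.00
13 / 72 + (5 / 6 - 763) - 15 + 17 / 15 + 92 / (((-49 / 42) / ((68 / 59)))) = -128866751 / 148680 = -866.74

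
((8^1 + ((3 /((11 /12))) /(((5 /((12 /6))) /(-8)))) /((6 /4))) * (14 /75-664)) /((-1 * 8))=31682 /375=84.49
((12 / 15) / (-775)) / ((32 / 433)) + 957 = 956.99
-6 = -6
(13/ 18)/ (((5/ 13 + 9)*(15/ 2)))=0.01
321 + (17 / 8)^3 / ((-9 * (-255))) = 22187809 / 69120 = 321.00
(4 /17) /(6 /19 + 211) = 76 /68255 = 0.00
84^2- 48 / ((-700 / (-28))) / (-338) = 29811624 / 4225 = 7056.01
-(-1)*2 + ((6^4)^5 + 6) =3656158440062984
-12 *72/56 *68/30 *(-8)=9792/35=279.77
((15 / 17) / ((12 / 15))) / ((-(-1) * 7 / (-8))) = -150 / 119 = -1.26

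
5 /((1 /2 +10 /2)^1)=10 /11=0.91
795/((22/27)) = 21465/22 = 975.68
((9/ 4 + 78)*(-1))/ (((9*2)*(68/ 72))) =-321/ 68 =-4.72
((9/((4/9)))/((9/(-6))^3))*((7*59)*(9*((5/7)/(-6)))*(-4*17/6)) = -30090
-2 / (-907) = 2 / 907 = 0.00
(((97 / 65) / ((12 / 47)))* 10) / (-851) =-4559 / 66378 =-0.07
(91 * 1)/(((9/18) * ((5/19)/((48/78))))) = 2128/5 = 425.60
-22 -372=-394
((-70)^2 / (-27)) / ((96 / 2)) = -1225 / 324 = -3.78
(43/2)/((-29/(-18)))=387/29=13.34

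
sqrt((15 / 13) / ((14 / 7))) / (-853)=-0.00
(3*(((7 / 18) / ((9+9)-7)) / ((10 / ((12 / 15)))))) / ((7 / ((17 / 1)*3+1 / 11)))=562 / 9075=0.06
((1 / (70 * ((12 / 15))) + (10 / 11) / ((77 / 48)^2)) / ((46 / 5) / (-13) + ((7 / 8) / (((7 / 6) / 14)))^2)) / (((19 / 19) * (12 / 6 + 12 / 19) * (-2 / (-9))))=22655529 / 3910531240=0.01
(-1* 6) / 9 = -2 / 3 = -0.67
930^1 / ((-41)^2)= 930 / 1681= 0.55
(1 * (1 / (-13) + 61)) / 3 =264 / 13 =20.31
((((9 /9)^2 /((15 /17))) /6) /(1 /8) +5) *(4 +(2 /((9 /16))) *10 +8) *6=1857.84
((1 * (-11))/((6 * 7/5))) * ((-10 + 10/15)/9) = 110/81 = 1.36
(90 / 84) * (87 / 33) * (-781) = -30885 / 14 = -2206.07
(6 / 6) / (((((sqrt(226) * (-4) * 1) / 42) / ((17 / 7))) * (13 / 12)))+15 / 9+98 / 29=439 / 87- 153 * sqrt(226) / 1469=3.48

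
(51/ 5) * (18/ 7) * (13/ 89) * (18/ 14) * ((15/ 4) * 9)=166.24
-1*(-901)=901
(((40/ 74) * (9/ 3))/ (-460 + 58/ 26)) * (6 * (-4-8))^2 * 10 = -40435200/ 220187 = -183.64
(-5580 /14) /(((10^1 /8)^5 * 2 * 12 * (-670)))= 11904 /1465625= 0.01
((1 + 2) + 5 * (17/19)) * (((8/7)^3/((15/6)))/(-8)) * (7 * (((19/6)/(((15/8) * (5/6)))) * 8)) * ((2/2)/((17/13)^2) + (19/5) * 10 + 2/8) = -13055602688/5310375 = -2458.51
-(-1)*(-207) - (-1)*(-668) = -875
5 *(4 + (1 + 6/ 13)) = 355/ 13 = 27.31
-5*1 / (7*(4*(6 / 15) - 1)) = -25 / 21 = -1.19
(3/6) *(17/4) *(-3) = -6.38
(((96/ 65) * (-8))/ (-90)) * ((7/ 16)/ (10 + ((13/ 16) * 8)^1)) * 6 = 0.02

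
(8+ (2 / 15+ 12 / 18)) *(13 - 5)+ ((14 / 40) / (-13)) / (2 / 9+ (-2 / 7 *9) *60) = 70.40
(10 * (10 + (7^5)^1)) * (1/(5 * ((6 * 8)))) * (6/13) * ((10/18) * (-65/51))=-420425/1836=-228.99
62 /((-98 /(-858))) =26598 /49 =542.82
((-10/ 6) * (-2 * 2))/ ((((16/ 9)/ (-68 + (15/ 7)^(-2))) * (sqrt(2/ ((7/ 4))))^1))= -15251 * sqrt(14)/ 240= -237.77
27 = 27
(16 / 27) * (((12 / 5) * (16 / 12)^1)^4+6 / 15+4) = 364192 / 5625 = 64.75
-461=-461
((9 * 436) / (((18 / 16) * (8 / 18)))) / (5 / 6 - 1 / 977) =9429.18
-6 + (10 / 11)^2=-626 / 121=-5.17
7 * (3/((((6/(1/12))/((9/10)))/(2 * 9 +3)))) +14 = 1561/80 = 19.51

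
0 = 0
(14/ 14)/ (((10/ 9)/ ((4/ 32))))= 9/ 80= 0.11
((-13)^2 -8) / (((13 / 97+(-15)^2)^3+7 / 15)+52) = 2204105295 / 156218276060731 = 0.00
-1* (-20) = 20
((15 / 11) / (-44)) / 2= -15 / 968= -0.02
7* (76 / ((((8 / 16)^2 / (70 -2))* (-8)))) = -18088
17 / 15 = 1.13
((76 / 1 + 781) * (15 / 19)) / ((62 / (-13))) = -167115 / 1178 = -141.86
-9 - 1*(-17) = 8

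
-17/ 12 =-1.42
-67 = -67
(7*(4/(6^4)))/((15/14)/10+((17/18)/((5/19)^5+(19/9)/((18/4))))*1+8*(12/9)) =660414209/390703634649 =0.00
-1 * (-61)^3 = 226981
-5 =-5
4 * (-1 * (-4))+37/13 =245/13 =18.85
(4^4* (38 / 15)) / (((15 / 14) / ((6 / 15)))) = 272384 / 1125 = 242.12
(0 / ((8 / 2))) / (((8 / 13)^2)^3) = 0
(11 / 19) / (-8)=-11 / 152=-0.07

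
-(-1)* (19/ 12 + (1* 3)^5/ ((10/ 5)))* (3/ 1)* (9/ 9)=1477/ 4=369.25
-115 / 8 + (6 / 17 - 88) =-13875 / 136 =-102.02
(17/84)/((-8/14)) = -17/48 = -0.35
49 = 49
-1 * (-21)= 21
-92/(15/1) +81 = 1123/15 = 74.87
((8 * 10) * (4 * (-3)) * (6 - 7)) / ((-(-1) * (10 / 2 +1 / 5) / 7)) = 16800 / 13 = 1292.31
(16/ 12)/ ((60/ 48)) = 16/ 15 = 1.07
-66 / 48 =-11 / 8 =-1.38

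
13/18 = 0.72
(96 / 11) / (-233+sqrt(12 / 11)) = -22368 / 597167 - 192 * sqrt(33) / 6568837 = -0.04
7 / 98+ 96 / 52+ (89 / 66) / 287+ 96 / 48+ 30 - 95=-61.08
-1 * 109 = -109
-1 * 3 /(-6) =1 /2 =0.50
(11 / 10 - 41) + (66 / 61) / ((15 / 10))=-23899 / 610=-39.18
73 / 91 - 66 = -5933 / 91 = -65.20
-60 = -60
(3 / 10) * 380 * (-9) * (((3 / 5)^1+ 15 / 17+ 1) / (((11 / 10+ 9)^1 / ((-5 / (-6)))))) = -360810 / 1717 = -210.14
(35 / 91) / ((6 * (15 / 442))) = 17 / 9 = 1.89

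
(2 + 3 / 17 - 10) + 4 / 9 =-1129 / 153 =-7.38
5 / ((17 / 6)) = 30 / 17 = 1.76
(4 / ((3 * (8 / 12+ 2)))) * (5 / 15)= 1 / 6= 0.17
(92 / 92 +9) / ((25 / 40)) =16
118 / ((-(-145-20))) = 0.72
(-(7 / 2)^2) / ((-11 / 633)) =31017 / 44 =704.93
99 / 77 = 9 / 7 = 1.29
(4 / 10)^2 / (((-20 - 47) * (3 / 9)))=-12 / 1675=-0.01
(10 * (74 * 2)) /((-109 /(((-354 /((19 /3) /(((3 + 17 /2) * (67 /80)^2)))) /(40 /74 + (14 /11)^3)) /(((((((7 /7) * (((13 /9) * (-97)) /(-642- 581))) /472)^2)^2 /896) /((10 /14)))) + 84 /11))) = 4522897496563693742309307897551779084704 /10425855591315708401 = 433815475089744560450.98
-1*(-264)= 264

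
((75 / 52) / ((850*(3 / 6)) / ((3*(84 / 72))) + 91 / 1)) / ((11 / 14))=3675 / 425282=0.01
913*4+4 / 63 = 230080 / 63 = 3652.06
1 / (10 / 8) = 4 / 5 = 0.80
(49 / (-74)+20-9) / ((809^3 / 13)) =9945 / 39181159546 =0.00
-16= -16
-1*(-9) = 9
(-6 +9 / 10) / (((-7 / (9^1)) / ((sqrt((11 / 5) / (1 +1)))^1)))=459 * sqrt(110) / 700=6.88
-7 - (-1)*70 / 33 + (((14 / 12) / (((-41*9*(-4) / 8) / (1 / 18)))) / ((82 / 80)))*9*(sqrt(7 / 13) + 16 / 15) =-7302379 / 1497771 + 140*sqrt(91) / 590031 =-4.87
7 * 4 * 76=2128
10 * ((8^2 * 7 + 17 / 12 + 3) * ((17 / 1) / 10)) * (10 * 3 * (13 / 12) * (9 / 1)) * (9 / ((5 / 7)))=226763901 / 8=28345487.62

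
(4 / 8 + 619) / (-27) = -413 / 18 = -22.94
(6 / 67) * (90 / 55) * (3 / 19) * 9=2916 / 14003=0.21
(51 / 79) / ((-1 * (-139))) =51 / 10981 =0.00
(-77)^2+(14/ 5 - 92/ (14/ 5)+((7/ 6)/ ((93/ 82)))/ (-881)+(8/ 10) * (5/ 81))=456739323568/ 77426685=5898.99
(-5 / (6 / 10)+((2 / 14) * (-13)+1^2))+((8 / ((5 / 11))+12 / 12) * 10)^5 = 4675025841503 / 21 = 222620278166.81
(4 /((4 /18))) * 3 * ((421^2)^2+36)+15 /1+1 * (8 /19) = 32231145792335 /19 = 1696376094333.42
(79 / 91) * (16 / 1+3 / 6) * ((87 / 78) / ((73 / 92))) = 1738869 / 86359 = 20.14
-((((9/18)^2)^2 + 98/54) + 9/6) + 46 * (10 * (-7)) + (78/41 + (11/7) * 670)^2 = 39472475165261/35583408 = 1109294.40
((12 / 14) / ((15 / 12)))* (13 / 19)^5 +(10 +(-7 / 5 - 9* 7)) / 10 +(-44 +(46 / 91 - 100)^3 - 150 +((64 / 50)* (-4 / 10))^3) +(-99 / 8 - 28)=-985151.54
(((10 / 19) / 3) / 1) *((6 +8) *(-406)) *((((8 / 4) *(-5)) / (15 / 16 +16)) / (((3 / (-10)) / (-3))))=90944000 / 15447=5887.49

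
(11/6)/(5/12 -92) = -22/1099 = -0.02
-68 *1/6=-34/3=-11.33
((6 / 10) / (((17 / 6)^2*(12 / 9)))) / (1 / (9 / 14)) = 729 / 20230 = 0.04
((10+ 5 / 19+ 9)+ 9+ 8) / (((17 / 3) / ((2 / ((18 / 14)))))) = 9646 / 969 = 9.95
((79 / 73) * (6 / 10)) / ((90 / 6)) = 79 / 1825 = 0.04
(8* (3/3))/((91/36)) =288/91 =3.16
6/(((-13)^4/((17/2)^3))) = 14739/114244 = 0.13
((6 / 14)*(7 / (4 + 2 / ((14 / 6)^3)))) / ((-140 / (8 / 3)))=-49 / 3565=-0.01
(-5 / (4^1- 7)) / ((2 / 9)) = 15 / 2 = 7.50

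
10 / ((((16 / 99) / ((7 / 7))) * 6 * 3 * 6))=55 / 96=0.57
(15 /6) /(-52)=-5 /104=-0.05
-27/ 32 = -0.84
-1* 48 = -48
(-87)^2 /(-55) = -7569 /55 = -137.62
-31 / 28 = -1.11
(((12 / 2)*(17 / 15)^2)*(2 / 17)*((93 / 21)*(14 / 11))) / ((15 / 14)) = 59024 / 12375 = 4.77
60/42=1.43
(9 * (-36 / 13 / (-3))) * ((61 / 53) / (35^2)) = 6588 / 844025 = 0.01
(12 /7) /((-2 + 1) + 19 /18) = 216 /7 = 30.86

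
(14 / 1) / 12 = 7 / 6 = 1.17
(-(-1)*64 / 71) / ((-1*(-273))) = 64 / 19383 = 0.00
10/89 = 0.11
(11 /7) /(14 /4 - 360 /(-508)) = 2794 /7483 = 0.37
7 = 7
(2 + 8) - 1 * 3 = 7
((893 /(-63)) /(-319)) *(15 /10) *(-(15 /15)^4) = -0.07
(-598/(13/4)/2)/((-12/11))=253/3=84.33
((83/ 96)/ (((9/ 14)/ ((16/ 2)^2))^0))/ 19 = 83/ 1824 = 0.05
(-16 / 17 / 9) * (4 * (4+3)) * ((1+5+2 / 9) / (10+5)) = -25088 / 20655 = -1.21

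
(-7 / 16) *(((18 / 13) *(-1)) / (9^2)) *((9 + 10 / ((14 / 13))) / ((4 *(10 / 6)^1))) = 4 / 195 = 0.02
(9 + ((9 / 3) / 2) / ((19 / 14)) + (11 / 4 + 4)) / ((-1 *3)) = -5.62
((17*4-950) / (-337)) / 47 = 882 / 15839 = 0.06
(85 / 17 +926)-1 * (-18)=949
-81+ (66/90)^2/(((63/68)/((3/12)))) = -1146118/14175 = -80.85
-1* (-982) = 982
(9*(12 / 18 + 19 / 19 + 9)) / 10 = 48 / 5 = 9.60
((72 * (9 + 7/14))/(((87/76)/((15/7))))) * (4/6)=173280/203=853.60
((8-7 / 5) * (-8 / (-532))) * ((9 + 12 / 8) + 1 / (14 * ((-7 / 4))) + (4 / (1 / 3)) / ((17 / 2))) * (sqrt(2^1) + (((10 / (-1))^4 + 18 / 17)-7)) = 652641 * sqrt(2) / 553945 + 110883053259 / 9417065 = 11776.36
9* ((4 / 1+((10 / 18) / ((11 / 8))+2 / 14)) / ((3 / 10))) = 31510 / 231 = 136.41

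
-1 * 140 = -140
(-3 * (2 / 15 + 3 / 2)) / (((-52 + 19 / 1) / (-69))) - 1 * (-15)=523 / 110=4.75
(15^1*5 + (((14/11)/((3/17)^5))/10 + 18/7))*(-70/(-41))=153660376/109593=1402.10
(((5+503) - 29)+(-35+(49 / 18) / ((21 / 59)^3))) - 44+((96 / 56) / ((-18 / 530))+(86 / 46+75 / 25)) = 32453581 / 78246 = 414.76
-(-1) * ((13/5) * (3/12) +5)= 5.65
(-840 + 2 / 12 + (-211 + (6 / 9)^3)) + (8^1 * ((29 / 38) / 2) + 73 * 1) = -999821 / 1026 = -974.48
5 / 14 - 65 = -905 / 14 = -64.64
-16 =-16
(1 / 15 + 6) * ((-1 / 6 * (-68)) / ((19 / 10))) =6188 / 171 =36.19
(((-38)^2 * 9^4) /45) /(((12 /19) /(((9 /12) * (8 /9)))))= 1111158 /5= 222231.60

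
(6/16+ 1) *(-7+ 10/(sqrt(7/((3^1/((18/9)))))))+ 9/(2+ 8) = -349/40+ 55 *sqrt(42)/56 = -2.36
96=96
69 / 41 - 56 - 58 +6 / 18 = -13774 / 123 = -111.98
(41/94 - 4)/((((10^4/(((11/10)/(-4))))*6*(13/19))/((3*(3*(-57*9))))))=-21550617/195520000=-0.11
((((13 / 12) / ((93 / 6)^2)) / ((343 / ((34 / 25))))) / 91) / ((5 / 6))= 68 / 288420125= 0.00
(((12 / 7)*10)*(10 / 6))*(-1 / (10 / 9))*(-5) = 900 / 7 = 128.57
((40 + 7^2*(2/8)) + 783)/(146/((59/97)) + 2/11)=2168309/623600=3.48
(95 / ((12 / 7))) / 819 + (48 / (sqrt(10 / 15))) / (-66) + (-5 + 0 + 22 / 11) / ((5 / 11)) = -45857 / 7020 - 4*sqrt(6) / 11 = -7.42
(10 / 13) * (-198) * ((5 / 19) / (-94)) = 4950 / 11609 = 0.43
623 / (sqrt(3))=623 *sqrt(3) / 3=359.69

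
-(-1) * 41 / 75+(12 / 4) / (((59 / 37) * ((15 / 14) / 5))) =41269 / 4425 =9.33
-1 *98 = -98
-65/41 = -1.59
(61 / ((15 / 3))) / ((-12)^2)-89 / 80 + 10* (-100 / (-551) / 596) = -3028663 / 2955564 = -1.02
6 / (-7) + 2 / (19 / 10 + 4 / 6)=-6 / 77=-0.08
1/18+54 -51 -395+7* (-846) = -113651/18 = -6313.94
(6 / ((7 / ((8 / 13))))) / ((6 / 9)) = 72 / 91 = 0.79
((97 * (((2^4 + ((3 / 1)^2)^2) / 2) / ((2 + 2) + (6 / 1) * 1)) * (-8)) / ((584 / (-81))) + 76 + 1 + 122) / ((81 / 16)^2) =67370816 / 2394765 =28.13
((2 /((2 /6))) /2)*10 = 30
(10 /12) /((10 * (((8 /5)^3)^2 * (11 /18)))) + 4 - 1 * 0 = 23115547 /5767168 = 4.01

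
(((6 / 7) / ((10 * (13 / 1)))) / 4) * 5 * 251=753 / 364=2.07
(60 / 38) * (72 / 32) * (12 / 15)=54 / 19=2.84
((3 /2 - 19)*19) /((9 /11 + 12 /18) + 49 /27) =-100.77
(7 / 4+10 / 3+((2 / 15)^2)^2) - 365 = -359.92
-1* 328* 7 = -2296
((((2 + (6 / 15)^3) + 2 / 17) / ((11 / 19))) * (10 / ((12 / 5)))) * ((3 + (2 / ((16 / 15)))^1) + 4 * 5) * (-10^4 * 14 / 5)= -10935919.07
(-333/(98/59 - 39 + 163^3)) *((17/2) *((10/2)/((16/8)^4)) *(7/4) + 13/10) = -74796129/163527596800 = -0.00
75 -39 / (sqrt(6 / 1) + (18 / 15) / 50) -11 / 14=32533883 / 437458 -203125 * sqrt(6) / 31247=58.45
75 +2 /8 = 301 /4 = 75.25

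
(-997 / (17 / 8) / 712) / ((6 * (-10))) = 997 / 90780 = 0.01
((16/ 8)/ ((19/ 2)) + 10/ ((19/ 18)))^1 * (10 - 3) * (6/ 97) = 4.19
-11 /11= -1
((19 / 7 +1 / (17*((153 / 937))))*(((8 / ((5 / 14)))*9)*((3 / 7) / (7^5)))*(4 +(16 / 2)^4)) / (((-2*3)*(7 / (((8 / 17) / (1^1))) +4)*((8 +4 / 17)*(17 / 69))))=-10135152768 / 35938592977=-0.28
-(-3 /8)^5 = 243 /32768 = 0.01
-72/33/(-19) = 24/209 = 0.11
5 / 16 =0.31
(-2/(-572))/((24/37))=37/6864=0.01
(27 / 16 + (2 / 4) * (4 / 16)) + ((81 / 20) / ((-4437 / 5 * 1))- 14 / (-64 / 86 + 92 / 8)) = 0.51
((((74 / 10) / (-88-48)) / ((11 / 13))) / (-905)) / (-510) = -481 / 3452394000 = -0.00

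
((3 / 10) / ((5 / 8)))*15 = 36 / 5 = 7.20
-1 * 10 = -10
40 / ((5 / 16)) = 128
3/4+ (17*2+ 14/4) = 153/4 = 38.25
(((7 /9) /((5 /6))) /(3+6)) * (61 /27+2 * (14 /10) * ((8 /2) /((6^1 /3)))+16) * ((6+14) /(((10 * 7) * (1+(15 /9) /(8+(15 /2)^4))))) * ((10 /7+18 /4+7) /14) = 0.65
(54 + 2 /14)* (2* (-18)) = -13644 /7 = -1949.14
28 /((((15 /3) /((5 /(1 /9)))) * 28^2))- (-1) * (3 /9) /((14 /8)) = 43 /84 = 0.51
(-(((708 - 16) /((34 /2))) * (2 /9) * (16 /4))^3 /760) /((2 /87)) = -2711.38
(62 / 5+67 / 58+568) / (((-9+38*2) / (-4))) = -337302 / 9715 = -34.72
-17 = -17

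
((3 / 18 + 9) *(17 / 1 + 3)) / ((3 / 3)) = 550 / 3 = 183.33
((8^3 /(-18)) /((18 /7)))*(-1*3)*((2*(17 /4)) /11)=7616 /297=25.64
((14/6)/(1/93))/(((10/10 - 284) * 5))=-217/1415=-0.15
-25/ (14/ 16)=-200/ 7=-28.57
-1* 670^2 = -448900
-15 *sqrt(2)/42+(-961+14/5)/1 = -4791/5-5 *sqrt(2)/14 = -958.71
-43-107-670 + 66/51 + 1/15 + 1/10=-83491/102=-818.54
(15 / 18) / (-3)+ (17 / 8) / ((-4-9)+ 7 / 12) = -602 / 1341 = -0.45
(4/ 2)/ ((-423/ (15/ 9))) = -10/ 1269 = -0.01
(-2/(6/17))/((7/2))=-34/21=-1.62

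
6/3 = 2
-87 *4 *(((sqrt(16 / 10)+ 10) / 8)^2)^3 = -2712.73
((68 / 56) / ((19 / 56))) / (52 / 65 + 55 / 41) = 13940 / 8341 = 1.67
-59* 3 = -177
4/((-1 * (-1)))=4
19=19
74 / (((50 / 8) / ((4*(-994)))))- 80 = -1178896 / 25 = -47155.84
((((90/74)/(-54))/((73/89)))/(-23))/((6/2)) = 445/1118214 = 0.00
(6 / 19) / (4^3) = 3 / 608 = 0.00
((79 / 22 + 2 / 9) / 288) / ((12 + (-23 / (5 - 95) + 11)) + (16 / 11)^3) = 456775 / 908473824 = 0.00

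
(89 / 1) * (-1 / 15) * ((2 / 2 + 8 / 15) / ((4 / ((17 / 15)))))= -34799 / 13500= -2.58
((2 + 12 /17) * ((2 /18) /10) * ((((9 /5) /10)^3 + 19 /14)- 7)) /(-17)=6673243 /669375000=0.01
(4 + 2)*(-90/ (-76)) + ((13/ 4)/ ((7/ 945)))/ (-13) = -2025/ 76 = -26.64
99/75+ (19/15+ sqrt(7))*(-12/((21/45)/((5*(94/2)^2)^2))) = -21958564500*sqrt(7)/7-695354542269/175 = -12273011786.53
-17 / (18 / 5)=-85 / 18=-4.72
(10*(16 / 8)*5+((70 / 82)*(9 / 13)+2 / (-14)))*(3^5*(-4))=-364278384 / 3731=-97635.59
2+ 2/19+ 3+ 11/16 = 1761/304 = 5.79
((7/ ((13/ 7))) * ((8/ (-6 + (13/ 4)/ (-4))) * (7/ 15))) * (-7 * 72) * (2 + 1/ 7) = 3161088/ 1417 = 2230.83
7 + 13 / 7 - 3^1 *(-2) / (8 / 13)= 18.61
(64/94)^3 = 32768/103823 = 0.32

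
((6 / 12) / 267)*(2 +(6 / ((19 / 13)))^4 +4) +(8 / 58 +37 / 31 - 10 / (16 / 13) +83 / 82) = -17915126821935 / 3420093238168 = -5.24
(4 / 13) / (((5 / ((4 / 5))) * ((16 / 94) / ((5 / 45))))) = 94 / 2925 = 0.03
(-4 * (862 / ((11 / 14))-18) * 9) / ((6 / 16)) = -1139520 / 11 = -103592.73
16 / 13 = 1.23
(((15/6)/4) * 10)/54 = 25/216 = 0.12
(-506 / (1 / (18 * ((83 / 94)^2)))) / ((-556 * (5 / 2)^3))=31372506 / 38381375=0.82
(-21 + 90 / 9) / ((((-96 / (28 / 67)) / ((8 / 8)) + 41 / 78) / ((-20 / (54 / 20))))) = -400400 / 1126233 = -0.36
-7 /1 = -7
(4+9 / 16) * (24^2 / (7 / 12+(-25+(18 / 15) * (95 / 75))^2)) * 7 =137970000 / 4139203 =33.33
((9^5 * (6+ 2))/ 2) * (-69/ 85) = -16297524/ 85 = -191735.58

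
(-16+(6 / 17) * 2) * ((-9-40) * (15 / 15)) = 12740 / 17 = 749.41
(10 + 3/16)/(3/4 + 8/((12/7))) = 489/260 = 1.88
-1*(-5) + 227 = 232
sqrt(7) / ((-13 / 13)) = -sqrt(7) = -2.65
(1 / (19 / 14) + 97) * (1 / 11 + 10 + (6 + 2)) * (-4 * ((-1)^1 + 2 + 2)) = -21217.78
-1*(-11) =11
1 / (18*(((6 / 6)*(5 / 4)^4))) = 128 / 5625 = 0.02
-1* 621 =-621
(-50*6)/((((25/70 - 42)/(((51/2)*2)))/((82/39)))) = 5854800/7579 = 772.50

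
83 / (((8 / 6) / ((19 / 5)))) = 236.55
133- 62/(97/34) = 10793/97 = 111.27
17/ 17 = 1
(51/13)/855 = 17/3705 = 0.00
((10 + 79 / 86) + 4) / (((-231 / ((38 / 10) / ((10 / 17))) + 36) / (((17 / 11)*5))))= 35224765 / 73788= 477.38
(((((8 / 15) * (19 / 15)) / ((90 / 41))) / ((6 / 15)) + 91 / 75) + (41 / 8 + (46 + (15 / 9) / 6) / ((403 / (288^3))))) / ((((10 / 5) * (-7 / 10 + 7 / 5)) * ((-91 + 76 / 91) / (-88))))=39399324892037 / 20602755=1912332.84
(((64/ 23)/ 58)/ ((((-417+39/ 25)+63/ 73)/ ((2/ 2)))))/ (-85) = 11680/ 8579121417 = 0.00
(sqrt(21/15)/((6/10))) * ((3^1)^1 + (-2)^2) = 7 * sqrt(35)/3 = 13.80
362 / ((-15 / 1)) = -362 / 15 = -24.13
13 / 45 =0.29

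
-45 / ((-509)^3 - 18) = 45 / 131872247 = 0.00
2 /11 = 0.18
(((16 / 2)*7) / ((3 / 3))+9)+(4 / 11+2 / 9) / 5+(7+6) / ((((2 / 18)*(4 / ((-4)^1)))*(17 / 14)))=-31.24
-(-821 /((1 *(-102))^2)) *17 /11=821 /6732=0.12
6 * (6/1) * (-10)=-360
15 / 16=0.94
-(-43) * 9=387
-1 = -1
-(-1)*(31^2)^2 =923521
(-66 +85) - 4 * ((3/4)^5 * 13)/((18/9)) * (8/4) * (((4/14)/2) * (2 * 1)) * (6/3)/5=17.59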